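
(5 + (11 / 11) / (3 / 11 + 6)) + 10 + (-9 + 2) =563 / 69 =8.16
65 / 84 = 0.77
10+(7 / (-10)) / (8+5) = 1293 / 130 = 9.95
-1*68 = -68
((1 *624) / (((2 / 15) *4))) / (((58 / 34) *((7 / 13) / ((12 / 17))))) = 182520 / 203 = 899.11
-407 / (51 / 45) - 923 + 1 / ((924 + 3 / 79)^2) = -1282.12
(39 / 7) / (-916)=-39 / 6412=-0.01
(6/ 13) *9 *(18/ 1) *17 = 16524/ 13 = 1271.08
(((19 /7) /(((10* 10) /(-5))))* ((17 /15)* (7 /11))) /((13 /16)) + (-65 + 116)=50.88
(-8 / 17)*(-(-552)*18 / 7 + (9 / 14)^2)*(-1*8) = 4452624 / 833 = 5345.29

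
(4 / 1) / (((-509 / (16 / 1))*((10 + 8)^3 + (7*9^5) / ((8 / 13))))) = -512 / 2758838535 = -0.00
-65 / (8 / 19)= -154.38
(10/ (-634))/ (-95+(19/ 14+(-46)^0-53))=70/ 646363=0.00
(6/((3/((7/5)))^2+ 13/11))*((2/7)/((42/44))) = 121/389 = 0.31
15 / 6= 5 / 2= 2.50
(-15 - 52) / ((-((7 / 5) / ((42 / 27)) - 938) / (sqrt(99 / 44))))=-1005 / 9371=-0.11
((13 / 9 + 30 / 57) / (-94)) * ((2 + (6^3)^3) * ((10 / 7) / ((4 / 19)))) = -8490460565 / 5922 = -1433715.06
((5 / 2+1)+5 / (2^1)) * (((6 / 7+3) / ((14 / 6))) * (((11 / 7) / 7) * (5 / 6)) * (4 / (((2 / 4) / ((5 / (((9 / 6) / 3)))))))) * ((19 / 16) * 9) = 3809025 / 2401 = 1586.43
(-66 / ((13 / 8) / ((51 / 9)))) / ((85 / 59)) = -10384 / 65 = -159.75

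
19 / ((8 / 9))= 171 / 8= 21.38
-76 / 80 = -19 / 20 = -0.95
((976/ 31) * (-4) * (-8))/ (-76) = -7808/ 589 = -13.26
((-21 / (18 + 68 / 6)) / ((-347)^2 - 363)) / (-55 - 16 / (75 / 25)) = 189 / 1912092688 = 0.00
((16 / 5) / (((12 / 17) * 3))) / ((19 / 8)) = 544 / 855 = 0.64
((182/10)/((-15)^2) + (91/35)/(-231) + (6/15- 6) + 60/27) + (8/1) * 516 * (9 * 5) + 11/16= 257459727787/1386000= 185757.38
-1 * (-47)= 47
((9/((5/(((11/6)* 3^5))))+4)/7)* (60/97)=48354/679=71.21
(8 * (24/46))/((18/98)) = 1568/69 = 22.72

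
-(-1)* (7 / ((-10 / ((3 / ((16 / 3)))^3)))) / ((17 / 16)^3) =-5103 / 49130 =-0.10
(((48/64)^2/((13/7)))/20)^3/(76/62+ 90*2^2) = 7751457/806158532608000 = 0.00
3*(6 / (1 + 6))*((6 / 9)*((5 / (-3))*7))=-20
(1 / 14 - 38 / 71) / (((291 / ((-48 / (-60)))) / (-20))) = 3688 / 144627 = 0.03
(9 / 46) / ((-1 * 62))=-9 / 2852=-0.00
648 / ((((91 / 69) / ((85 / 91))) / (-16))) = -7343.11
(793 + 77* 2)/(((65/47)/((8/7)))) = 356072/455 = 782.58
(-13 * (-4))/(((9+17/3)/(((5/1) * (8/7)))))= 1560/77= 20.26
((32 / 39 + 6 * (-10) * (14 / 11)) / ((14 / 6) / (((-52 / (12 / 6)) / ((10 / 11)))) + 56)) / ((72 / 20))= -81020 / 215901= -0.38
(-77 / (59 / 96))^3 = -403911180288 / 205379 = -1966662.51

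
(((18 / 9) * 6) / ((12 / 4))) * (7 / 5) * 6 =168 / 5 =33.60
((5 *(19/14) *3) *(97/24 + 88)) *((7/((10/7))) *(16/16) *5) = 1468985/32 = 45905.78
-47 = -47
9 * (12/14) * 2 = 108/7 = 15.43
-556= -556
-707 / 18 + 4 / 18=-703 / 18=-39.06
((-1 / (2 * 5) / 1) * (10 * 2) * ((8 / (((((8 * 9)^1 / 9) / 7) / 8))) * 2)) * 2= -448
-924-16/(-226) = -104404/113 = -923.93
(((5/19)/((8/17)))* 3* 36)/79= 2295/3002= 0.76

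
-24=-24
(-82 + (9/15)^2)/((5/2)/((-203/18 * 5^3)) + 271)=-0.30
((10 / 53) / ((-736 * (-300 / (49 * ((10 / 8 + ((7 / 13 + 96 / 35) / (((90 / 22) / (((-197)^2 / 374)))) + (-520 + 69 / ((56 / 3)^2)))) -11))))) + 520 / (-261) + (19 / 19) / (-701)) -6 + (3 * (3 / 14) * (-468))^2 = 335756174683651873260673 / 3709725713680896000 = 90507.01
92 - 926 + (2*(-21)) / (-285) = -79216 / 95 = -833.85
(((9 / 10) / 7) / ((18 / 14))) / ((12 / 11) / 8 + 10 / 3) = 33 / 1145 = 0.03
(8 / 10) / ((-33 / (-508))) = 2032 / 165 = 12.32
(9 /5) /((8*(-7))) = -9 /280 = -0.03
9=9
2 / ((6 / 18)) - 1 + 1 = 6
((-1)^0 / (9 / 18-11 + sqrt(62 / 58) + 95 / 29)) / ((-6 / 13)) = 754 * sqrt(899) / 515895 + 157963 / 515895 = 0.35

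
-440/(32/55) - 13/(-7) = -21123/28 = -754.39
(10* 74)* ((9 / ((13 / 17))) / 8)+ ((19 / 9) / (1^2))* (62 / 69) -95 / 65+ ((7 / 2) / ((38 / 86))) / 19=3175205504 / 2914353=1089.51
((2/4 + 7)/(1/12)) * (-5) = -450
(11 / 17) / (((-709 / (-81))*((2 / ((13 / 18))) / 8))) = 2574 / 12053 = 0.21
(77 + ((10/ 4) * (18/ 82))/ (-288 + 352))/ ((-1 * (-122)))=0.63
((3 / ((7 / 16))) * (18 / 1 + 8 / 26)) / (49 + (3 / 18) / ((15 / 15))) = 9792 / 3835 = 2.55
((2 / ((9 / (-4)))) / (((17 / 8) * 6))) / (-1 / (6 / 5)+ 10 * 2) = -64 / 17595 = -0.00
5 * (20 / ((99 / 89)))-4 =8504 / 99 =85.90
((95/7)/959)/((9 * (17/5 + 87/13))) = 6175/39633552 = 0.00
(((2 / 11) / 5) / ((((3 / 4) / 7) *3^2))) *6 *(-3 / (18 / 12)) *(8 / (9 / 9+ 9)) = -896 / 2475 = -0.36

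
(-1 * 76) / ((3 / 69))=-1748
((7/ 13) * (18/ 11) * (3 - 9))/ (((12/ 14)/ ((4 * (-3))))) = 10584/ 143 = 74.01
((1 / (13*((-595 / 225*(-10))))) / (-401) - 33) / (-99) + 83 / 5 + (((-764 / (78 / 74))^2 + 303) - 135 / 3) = 525639.71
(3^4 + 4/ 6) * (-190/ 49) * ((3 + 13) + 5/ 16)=-41325/ 8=-5165.62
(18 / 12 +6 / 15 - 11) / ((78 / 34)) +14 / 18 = -287 / 90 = -3.19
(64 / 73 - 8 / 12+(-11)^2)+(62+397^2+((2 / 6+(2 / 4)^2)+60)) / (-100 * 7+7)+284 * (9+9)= 434105927 / 86724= 5005.60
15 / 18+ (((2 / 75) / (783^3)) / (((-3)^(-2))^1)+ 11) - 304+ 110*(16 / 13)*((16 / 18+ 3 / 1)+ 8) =137024119340377 / 104010548850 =1317.41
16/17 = 0.94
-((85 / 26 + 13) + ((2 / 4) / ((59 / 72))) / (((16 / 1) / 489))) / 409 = -107127 / 1254812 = -0.09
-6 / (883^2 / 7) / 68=-21 / 26509426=-0.00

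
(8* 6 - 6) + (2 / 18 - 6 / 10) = 1868 / 45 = 41.51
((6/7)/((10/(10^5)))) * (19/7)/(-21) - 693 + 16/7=-616915/343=-1798.59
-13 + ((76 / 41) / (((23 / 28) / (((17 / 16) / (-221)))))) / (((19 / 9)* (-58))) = -9243223 / 711022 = -13.00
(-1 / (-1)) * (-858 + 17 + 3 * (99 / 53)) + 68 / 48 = -530411 / 636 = -833.98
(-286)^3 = -23393656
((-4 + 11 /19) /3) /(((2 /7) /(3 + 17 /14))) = -3835 /228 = -16.82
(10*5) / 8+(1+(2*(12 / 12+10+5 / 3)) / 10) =587 / 60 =9.78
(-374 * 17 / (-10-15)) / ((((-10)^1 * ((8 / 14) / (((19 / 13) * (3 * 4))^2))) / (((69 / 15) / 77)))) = -86384412 / 105625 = -817.84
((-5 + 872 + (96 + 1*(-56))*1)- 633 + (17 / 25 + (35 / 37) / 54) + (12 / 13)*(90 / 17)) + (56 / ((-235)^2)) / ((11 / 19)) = 74994914811851 / 268235446050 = 279.59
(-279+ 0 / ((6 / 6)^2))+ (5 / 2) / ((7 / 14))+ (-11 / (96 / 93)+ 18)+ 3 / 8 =-8521 / 32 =-266.28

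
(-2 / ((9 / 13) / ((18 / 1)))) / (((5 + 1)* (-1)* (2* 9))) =13 / 27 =0.48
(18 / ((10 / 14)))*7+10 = 932 / 5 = 186.40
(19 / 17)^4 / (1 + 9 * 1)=130321 / 835210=0.16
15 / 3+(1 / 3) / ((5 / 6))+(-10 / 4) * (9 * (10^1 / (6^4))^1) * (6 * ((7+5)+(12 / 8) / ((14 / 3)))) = -8327 / 1120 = -7.43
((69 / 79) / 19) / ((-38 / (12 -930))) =31671 / 28519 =1.11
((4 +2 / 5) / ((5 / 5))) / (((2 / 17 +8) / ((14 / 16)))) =0.47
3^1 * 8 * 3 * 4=288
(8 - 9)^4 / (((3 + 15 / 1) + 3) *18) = 1 / 378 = 0.00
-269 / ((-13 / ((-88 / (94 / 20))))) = -236720 / 611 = -387.43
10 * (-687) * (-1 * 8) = 54960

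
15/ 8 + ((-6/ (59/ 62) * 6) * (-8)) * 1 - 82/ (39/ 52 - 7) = 3748141/ 11800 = 317.64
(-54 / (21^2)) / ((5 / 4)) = -24 / 245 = -0.10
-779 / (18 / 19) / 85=-14801 / 1530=-9.67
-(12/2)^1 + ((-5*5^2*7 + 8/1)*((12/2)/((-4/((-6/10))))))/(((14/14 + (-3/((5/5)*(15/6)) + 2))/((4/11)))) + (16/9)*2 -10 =-16838/99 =-170.08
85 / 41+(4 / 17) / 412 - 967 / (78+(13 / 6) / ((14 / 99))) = -1554800128 / 187589883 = -8.29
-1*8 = -8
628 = 628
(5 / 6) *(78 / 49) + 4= 261 / 49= 5.33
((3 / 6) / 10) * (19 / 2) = 0.48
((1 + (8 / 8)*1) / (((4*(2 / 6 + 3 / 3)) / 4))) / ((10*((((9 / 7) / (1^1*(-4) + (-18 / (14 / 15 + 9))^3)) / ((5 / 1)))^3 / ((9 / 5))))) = -15643.63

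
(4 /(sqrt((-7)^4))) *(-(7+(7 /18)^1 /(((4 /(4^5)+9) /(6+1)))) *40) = -23.84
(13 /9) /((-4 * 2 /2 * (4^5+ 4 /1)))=-13 /37008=-0.00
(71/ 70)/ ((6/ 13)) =923/ 420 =2.20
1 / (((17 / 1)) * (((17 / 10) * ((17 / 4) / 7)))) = 280 / 4913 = 0.06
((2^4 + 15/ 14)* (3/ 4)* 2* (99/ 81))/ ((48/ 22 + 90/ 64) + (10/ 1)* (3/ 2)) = 231352/ 137403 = 1.68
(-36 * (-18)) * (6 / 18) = 216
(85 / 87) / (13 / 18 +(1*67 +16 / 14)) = 3570 / 251633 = 0.01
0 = 0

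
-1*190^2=-36100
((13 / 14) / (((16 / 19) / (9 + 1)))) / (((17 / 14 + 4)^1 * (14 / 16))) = 1235 / 511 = 2.42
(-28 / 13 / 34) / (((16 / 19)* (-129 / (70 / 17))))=4655 / 1938612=0.00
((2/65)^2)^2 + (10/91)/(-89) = -13721282/11120939375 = -0.00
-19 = -19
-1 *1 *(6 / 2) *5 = -15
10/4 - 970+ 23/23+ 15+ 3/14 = -6659/7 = -951.29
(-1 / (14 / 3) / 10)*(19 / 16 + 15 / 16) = -51 / 1120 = -0.05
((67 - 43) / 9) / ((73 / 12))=32 / 73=0.44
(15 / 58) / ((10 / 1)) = 3 / 116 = 0.03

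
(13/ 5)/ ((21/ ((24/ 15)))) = 104/ 525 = 0.20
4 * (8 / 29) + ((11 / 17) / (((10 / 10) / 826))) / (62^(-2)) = 1012871480 / 493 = 2054506.04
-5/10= -1/2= -0.50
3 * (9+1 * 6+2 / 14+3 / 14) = 645 / 14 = 46.07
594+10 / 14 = 4163 / 7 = 594.71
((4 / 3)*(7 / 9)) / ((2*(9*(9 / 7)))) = 98 / 2187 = 0.04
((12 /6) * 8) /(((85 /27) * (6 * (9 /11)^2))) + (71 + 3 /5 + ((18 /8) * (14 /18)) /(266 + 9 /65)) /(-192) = 3023333999 /3387836160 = 0.89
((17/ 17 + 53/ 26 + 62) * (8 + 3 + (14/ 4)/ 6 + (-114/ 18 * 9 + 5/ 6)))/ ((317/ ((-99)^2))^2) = -28967893376895/ 10450856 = -2771820.16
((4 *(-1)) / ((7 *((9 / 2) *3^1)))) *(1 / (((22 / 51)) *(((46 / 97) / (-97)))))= 319906 / 15939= 20.07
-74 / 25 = -2.96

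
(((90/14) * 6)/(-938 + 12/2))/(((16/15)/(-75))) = 151875/52192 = 2.91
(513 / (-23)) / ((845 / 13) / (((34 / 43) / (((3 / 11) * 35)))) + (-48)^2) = -63954 / 8856311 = -0.01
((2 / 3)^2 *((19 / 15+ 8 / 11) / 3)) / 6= 658 / 13365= 0.05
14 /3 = 4.67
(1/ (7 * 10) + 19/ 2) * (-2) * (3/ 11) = -1998/ 385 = -5.19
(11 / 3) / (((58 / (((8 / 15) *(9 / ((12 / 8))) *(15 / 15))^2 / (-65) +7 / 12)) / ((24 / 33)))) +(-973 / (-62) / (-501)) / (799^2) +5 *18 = 252366996154394687 / 2803467926990250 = 90.02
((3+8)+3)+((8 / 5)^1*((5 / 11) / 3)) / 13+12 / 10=32644 / 2145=15.22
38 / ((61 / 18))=684 / 61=11.21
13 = 13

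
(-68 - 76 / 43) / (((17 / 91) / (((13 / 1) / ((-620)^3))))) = 3549 / 174217768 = 0.00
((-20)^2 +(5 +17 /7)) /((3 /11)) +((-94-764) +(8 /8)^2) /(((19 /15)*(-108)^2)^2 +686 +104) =171199893977923 /114598934814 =1493.90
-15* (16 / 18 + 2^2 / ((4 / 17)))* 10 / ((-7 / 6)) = 2300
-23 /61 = -0.38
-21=-21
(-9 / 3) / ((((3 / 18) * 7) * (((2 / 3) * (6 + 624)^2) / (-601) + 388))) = 5409 / 109942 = 0.05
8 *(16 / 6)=64 / 3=21.33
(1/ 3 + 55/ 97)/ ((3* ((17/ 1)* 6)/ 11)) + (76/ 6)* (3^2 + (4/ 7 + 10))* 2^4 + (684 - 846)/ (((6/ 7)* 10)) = 12303156301/ 3116610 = 3947.61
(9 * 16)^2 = 20736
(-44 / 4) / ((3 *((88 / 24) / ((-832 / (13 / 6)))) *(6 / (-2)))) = -128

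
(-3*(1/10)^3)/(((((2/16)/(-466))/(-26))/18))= -654264/125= -5234.11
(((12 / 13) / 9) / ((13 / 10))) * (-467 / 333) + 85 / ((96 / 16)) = 14.06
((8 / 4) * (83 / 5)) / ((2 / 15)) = 249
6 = 6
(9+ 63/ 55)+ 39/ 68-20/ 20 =36349/ 3740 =9.72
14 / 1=14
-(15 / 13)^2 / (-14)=225 / 2366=0.10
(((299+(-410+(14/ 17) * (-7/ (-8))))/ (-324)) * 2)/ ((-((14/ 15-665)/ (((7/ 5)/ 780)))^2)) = -7499/ 1507927367606400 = -0.00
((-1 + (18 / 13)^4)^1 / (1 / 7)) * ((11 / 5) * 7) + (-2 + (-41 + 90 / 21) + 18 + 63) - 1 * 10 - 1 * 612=-58237779 / 199927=-291.30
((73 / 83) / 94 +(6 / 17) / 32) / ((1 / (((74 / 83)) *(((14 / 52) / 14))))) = 800347 / 2289793376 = 0.00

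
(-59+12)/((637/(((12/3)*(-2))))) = 376/637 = 0.59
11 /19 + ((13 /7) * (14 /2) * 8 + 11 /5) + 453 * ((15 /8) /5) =210257 /760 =276.65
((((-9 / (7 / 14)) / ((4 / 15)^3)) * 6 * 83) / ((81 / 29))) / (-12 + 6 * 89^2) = -902625 / 253408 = -3.56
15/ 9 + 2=11/ 3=3.67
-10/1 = -10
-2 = -2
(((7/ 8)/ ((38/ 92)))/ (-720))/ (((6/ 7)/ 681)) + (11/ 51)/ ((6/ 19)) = -3078373/ 1860480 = -1.65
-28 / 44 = -7 / 11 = -0.64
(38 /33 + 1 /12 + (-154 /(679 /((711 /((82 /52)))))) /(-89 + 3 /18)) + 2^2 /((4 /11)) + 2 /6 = 98429497 /7174508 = 13.72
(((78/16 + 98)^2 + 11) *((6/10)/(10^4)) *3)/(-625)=-6102297/2000000000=-0.00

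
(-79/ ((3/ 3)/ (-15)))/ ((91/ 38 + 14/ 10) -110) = -225150/ 20179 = -11.16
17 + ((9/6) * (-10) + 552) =554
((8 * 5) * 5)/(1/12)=2400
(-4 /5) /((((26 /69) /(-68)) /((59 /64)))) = 69207 /520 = 133.09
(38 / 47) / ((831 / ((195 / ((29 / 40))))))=98800 / 377551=0.26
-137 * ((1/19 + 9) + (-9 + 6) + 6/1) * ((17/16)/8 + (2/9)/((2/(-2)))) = 147.63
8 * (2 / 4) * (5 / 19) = 20 / 19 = 1.05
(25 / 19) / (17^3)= 25 / 93347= 0.00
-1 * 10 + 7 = -3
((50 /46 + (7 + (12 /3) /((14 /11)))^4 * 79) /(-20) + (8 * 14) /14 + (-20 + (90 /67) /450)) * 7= -1547242209941 /5285630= -292726.17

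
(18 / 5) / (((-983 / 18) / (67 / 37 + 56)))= -693036 / 181855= -3.81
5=5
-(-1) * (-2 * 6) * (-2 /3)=8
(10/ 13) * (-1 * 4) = -40/ 13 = -3.08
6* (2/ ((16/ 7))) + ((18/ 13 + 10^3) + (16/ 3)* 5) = 161195/ 156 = 1033.30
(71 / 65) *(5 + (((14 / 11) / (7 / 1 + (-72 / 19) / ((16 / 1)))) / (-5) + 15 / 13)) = 79795764 / 11944075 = 6.68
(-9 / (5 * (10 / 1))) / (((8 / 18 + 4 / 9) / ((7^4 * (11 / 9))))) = -237699 / 400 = -594.25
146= 146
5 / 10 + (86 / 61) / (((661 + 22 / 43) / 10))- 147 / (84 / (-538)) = 326908714 / 347029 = 942.02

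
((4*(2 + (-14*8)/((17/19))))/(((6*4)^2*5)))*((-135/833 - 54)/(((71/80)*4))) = 5248611/2010862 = 2.61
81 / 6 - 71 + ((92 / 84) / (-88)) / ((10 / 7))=-151823 / 2640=-57.51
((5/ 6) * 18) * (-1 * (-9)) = 135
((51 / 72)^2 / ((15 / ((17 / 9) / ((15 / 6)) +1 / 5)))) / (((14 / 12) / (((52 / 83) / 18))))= 161551 / 169419600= 0.00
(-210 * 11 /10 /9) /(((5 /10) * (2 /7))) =-539 /3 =-179.67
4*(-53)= -212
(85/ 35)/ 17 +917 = 6420/ 7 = 917.14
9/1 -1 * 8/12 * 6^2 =-15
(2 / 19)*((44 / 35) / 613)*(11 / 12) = 242 / 1222935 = 0.00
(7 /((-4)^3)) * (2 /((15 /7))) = -49 /480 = -0.10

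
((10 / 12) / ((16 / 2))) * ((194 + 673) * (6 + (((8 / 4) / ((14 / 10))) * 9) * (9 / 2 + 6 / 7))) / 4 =5301705 / 3136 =1690.59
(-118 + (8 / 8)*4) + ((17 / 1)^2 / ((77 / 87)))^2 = 631494543 / 5929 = 106509.45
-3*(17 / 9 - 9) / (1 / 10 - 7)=-640 / 207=-3.09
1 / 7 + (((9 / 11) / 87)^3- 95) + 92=-649234991 / 227232313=-2.86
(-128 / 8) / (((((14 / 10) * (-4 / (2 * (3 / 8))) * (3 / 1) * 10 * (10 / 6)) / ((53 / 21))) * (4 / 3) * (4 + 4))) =159 / 15680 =0.01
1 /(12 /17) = 17 /12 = 1.42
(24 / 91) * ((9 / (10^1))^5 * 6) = 531441 / 568750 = 0.93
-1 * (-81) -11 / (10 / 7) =73.30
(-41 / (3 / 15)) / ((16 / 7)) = -1435 / 16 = -89.69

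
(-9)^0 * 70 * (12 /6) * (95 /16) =3325 /4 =831.25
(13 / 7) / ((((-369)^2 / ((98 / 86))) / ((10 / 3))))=910 / 17564769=0.00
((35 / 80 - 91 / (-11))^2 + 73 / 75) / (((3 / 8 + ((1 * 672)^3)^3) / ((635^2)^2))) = 1161012024772516075 / 2596988627634068570738603886624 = 0.00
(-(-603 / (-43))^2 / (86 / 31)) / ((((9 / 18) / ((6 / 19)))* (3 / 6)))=-135262548 / 1510633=-89.54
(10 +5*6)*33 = 1320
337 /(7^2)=337 /49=6.88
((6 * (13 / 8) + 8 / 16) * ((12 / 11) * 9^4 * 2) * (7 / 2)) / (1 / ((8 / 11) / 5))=74697.80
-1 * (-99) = 99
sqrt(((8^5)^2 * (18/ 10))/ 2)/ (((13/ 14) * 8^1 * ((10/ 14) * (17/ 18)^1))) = 6203.22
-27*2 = -54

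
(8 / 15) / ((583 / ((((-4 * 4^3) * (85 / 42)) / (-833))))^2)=655360 / 1079665225947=0.00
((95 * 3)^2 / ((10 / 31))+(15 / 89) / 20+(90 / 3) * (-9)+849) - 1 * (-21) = 89853513 / 356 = 252397.51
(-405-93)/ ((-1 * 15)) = 166/ 5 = 33.20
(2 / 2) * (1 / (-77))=-1 / 77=-0.01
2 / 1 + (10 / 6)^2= 43 / 9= 4.78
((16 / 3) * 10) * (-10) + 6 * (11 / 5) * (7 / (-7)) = -8198 / 15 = -546.53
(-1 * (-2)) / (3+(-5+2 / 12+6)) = 0.48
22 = 22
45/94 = 0.48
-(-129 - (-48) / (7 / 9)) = 471 / 7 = 67.29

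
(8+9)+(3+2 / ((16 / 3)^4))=655441 / 32768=20.00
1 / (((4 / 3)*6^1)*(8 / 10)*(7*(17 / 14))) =5 / 272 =0.02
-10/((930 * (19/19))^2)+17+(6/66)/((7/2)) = 113388313/6659730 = 17.03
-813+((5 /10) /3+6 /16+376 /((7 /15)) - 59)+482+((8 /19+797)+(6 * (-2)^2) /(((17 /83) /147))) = 1000553177 /54264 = 18438.62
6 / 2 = 3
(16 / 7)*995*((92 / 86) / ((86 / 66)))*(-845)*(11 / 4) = -56157043800 / 12943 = -4338796.55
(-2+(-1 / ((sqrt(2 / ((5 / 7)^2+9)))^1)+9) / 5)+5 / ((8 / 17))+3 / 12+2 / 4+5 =647 / 40- sqrt(233) / 35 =15.74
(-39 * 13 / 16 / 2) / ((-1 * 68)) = 507 / 2176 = 0.23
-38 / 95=-2 / 5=-0.40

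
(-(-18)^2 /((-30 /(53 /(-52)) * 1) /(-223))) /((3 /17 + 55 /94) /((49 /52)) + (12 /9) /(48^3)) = 518134291508736 /170595957935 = 3037.20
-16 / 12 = -4 / 3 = -1.33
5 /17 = 0.29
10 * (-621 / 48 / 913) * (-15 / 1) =2.13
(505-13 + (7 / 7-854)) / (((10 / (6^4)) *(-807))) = 77976 / 1345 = 57.97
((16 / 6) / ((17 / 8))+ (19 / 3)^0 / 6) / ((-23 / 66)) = -1595 / 391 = -4.08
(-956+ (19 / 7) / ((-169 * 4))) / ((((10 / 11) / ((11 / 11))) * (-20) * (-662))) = -49761921 / 626516800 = -0.08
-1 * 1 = -1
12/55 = 0.22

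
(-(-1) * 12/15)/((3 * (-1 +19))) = 2/135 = 0.01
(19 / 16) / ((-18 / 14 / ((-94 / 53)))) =6251 / 3816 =1.64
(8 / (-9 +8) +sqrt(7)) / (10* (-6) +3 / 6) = 16 / 119 - 2* sqrt(7) / 119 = 0.09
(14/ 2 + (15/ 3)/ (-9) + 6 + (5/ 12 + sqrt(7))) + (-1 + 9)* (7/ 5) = 26.71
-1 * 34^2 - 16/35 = -1156.46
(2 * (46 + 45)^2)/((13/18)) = 22932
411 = 411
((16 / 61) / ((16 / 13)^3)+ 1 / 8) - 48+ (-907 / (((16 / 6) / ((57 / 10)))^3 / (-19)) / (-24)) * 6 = -5262250157943 / 124928000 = -42122.26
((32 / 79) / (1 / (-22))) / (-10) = 352 / 395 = 0.89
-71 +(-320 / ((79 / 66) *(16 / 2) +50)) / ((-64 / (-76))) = -77.38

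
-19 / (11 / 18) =-342 / 11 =-31.09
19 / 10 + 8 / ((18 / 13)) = 691 / 90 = 7.68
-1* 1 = -1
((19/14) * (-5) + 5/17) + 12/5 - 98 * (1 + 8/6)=-830947/3570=-232.76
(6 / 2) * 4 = 12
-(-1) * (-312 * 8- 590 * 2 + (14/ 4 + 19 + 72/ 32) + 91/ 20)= -36467/ 10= -3646.70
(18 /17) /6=3 /17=0.18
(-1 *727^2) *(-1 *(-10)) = -5285290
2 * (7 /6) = 7 /3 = 2.33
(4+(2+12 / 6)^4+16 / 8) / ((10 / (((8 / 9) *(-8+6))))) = -2096 / 45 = -46.58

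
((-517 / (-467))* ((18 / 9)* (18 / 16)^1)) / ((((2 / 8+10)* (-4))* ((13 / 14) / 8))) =-0.52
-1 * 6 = -6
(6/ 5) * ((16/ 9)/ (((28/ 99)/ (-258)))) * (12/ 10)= -408672/ 175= -2335.27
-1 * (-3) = 3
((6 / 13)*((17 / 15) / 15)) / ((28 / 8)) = 68 / 6825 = 0.01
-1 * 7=-7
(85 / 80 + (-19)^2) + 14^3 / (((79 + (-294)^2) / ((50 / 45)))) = 902214319 / 2491632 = 362.10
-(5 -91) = 86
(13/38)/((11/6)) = 0.19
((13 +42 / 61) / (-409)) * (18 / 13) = -15030 / 324337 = -0.05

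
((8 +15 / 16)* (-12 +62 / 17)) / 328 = -10153 / 44608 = -0.23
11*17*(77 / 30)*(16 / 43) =178.59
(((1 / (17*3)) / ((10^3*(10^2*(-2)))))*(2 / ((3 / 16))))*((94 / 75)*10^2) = -188 / 1434375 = -0.00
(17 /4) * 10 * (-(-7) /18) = 595 /36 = 16.53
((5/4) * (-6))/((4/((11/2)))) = -165/16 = -10.31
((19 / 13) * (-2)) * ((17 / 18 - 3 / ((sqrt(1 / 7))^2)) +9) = 3781 / 117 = 32.32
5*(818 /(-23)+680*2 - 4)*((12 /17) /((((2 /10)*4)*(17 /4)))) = 9111000 /6647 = 1370.69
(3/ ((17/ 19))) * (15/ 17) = 855/ 289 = 2.96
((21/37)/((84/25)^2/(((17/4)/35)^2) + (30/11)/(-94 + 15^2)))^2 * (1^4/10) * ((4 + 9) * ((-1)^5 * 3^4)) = -1118556977762849625/19332667553237076382472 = -0.00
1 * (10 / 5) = 2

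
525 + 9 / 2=1059 / 2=529.50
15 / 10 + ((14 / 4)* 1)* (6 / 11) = 3.41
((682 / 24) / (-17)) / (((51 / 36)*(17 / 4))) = -1364 / 4913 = -0.28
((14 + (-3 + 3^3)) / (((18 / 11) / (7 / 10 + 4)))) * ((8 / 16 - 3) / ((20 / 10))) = -136.43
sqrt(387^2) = 387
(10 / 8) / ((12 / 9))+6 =111 / 16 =6.94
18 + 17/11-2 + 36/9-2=215/11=19.55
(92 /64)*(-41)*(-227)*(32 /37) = 428122 /37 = 11570.86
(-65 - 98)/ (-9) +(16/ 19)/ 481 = 1489801/ 82251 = 18.11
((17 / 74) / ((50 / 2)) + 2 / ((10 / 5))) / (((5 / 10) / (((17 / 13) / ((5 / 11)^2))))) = 3840419 / 300625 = 12.77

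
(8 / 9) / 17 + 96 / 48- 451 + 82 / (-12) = -139469 / 306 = -455.78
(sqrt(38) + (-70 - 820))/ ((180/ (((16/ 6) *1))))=-356/ 27 + 2 *sqrt(38)/ 135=-13.09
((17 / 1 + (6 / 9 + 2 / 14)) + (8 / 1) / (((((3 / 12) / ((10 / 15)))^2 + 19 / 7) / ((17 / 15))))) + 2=3086816 / 134295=22.99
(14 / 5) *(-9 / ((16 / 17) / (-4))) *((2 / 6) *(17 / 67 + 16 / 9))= 29155 / 402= 72.52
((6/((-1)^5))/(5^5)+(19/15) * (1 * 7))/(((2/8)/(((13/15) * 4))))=17286256/140625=122.92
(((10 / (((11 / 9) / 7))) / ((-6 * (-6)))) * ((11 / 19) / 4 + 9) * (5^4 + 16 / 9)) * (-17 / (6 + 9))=-466538905 / 45144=-10334.46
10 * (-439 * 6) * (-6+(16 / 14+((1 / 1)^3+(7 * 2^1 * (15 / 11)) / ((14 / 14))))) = -401257.40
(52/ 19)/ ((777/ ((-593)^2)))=18285748/ 14763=1238.62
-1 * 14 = -14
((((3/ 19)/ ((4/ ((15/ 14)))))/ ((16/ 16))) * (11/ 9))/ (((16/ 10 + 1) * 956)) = 0.00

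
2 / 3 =0.67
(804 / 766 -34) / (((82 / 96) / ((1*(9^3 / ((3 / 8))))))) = -1177597440 / 15703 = -74991.88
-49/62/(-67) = 49/4154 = 0.01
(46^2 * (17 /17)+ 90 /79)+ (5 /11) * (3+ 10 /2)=1842954 /869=2120.78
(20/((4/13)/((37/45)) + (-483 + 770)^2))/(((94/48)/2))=461760/1862124443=0.00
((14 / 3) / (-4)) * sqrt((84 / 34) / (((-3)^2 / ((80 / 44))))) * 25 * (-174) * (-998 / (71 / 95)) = -962321500 * sqrt(39270) / 39831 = -4787727.56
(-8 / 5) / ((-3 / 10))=16 / 3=5.33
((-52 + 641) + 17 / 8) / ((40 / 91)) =430339 / 320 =1344.81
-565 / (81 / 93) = -17515 / 27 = -648.70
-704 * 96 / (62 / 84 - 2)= 2838528 / 53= 53557.13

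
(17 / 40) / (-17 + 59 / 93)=-1581 / 60880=-0.03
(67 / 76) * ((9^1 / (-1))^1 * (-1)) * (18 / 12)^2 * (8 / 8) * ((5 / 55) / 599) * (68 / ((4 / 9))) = 830331 / 2003056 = 0.41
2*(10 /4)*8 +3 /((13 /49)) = 667 /13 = 51.31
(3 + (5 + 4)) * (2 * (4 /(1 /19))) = 1824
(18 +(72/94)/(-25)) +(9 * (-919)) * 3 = -29134161/1175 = -24795.03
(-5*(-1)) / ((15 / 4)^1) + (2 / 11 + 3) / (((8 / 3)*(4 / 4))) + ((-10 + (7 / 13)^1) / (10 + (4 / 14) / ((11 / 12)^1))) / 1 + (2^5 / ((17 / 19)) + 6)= 1004645495 / 23162568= 43.37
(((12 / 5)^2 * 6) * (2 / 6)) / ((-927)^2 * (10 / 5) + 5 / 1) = 288 / 42966575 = 0.00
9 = 9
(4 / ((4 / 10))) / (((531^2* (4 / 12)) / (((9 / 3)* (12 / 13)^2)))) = 160 / 588289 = 0.00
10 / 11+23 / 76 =1013 / 836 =1.21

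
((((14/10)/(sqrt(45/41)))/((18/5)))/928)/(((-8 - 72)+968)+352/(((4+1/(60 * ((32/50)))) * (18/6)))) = 5411 * sqrt(205)/177635013120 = 0.00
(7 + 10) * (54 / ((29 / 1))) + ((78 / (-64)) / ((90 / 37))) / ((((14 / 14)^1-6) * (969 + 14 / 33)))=46988534239 / 1484382400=31.66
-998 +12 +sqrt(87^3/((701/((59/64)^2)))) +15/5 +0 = -983 +5133*sqrt(60987)/44864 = -954.75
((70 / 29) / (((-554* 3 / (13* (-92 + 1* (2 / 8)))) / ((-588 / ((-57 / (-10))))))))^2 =6694946053022500 / 209655010161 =31933.16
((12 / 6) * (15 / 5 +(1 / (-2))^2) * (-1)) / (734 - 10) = -13 / 1448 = -0.01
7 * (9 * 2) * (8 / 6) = 168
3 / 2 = 1.50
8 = 8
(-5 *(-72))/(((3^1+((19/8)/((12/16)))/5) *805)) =2160/17549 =0.12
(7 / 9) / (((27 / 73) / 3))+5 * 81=33316 / 81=411.31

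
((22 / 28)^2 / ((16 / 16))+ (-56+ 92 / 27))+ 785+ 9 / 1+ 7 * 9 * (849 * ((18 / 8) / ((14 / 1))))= 98834977 / 10584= 9338.15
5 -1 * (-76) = 81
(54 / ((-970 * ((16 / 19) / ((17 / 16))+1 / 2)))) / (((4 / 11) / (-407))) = 39043917 / 809950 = 48.21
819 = 819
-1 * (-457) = 457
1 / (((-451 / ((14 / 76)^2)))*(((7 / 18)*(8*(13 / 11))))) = -63 / 3078608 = -0.00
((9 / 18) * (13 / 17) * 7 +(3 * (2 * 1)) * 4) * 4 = 1814 / 17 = 106.71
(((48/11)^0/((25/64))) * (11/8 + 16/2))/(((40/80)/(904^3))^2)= 52394031382649634816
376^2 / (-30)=-70688 / 15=-4712.53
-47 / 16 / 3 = -47 / 48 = -0.98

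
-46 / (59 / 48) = -2208 / 59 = -37.42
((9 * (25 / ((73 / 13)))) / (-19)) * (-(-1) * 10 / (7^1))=-29250 / 9709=-3.01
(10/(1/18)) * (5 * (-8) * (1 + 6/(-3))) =7200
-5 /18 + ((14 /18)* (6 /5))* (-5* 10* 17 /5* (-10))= 28555 /18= 1586.39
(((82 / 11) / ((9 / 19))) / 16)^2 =606841 / 627264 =0.97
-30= -30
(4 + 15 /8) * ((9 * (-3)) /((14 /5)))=-6345 /112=-56.65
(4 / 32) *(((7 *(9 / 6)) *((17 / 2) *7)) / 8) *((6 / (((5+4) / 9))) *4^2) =7497 / 8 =937.12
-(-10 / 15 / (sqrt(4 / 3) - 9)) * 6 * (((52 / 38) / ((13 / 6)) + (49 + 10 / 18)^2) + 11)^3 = -7658805660.45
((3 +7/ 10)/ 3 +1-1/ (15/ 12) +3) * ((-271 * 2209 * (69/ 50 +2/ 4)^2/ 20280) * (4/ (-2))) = 175878342283/ 190125000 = 925.07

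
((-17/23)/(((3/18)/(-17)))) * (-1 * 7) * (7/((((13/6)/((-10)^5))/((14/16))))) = 44607150000/299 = 149187792.64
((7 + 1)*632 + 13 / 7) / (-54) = -35405 / 378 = -93.66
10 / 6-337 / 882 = 1133 / 882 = 1.28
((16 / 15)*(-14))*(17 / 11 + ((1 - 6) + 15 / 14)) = 5872 / 165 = 35.59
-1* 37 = -37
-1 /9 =-0.11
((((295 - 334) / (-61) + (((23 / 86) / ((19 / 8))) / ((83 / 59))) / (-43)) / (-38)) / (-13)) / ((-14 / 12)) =-48594831 / 43933458491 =-0.00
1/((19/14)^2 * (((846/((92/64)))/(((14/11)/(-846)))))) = -7889/5684216472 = -0.00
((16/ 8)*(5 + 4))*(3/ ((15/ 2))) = 36/ 5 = 7.20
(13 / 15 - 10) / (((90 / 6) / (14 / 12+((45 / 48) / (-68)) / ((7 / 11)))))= -3584057 / 5140800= -0.70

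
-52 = -52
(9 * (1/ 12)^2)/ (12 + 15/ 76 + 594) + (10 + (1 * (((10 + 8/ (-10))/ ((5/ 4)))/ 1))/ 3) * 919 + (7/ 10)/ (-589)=31055892648637/ 2713581900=11444.61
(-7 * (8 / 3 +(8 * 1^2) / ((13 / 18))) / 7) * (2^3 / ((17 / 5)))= -21440 / 663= -32.34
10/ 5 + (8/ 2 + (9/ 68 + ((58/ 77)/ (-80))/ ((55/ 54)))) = 6.12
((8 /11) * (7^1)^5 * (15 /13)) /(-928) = -252105 /16588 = -15.20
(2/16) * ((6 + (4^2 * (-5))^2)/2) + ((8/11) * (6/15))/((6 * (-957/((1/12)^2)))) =4551927431/11369160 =400.37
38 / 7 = 5.43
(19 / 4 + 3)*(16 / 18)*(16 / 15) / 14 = 496 / 945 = 0.52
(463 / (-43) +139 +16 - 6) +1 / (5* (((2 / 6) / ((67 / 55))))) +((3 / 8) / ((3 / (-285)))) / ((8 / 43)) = -39747823 / 756800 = -52.52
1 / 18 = 0.06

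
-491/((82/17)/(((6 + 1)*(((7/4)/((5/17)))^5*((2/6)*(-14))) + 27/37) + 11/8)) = 361126428096629489/14563200000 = 24797189.36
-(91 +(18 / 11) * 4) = -1073 / 11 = -97.55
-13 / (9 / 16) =-208 / 9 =-23.11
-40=-40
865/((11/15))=12975/11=1179.55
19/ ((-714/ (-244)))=2318/ 357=6.49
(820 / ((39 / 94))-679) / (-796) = -50599 / 31044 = -1.63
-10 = -10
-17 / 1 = -17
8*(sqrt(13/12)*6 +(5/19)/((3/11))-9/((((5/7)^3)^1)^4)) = -56697220797904/13916015625 +8*sqrt(39) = -4024.28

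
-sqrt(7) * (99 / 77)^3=-729 * sqrt(7) / 343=-5.62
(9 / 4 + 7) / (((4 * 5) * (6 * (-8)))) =-37 / 3840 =-0.01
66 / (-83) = -66 / 83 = -0.80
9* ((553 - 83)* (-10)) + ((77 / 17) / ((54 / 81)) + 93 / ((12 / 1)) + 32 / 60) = -43130621 / 1020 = -42284.92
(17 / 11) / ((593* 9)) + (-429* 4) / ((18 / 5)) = -27983653 / 58707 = -476.67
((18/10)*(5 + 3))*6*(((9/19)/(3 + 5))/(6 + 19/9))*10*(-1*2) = -17496/1387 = -12.61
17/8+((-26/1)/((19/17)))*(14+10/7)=-379627/1064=-356.79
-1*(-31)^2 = -961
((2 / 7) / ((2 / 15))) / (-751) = -0.00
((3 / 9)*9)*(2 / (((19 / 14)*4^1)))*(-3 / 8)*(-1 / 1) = 63 / 152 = 0.41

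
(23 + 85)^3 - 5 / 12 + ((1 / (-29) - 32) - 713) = 438120359 / 348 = 1258966.55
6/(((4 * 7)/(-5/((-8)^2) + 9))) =1713/896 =1.91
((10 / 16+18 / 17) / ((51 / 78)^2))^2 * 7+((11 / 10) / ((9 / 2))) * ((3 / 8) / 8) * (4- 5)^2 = 2516514746939 / 23172066240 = 108.60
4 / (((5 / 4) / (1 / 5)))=16 / 25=0.64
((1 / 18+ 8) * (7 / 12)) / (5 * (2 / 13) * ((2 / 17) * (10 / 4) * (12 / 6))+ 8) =224315 / 403488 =0.56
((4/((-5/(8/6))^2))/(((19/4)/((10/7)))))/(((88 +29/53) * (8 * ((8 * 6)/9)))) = 212/9362535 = 0.00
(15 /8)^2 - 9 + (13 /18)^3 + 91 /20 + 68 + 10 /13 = 206861137 /3032640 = 68.21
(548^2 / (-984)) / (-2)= 18769 / 123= 152.59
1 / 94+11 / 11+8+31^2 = 91181 / 94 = 970.01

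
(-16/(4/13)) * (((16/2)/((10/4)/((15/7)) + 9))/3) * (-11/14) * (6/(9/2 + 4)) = 54912/7259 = 7.56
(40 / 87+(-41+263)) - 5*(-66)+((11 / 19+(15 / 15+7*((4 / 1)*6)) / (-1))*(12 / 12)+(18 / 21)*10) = 4542892 / 11571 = 392.61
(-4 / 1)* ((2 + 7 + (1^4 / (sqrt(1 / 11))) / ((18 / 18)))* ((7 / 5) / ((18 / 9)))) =-126 / 5 - 14* sqrt(11) / 5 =-34.49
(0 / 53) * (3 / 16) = 0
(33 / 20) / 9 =11 / 60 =0.18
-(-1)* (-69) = -69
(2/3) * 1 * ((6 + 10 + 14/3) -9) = 70/9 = 7.78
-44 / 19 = -2.32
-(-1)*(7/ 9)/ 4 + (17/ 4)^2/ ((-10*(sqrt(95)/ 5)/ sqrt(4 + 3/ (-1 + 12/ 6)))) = 7/ 36 - 289*sqrt(665)/ 3040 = -2.26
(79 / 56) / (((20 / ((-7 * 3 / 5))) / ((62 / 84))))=-2449 / 11200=-0.22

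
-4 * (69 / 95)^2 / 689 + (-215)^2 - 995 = 281250297706 / 6218225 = 45230.00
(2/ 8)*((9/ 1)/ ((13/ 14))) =63/ 26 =2.42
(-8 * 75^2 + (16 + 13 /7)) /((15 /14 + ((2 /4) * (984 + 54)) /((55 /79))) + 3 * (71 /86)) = -744679375 /12400041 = -60.05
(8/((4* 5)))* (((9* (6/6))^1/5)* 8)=144/25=5.76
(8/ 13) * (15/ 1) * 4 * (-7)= -3360/ 13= -258.46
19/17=1.12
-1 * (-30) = 30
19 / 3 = 6.33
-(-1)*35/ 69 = 35/ 69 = 0.51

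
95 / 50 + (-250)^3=-156249981 / 10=-15624998.10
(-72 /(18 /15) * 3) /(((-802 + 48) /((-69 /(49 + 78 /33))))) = -13662 /42601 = -0.32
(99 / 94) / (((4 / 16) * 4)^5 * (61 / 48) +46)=2376 / 106643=0.02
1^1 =1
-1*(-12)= 12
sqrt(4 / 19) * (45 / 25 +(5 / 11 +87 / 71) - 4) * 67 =-15.99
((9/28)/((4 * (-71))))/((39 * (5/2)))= -3/258440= -0.00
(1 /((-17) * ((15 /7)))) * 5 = -7 /51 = -0.14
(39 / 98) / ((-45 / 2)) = -13 / 735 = -0.02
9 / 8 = 1.12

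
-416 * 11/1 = -4576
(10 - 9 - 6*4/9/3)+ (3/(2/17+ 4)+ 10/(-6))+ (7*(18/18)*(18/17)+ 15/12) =167821/21420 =7.83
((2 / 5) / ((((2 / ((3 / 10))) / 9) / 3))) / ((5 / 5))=81 / 50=1.62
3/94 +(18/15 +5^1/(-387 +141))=35021/28905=1.21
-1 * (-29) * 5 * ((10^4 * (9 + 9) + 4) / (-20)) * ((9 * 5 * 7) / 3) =-137028045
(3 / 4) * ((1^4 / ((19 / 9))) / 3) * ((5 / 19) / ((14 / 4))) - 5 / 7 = -3565 / 5054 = -0.71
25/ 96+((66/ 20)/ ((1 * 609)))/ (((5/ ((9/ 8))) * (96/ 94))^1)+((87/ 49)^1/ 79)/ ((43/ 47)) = 26523083887/ 92681030400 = 0.29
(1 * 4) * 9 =36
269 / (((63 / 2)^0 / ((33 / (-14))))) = -8877 / 14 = -634.07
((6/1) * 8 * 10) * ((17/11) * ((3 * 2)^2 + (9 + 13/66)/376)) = 151977110/5687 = 26723.60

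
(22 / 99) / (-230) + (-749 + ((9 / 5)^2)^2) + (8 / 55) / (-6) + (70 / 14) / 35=-7355696596 / 9961875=-738.38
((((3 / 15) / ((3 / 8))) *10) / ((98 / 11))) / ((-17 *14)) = -44 / 17493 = -0.00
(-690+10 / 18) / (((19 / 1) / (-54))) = 37230 / 19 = 1959.47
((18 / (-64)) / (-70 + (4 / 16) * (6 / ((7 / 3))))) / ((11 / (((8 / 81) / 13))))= 7 / 2499354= 0.00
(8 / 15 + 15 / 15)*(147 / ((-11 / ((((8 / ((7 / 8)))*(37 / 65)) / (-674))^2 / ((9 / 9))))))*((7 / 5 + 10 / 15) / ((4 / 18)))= -0.01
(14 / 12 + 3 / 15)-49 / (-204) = 1.61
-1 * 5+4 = -1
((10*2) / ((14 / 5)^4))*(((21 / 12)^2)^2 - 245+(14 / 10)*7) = -3686875 / 50176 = -73.48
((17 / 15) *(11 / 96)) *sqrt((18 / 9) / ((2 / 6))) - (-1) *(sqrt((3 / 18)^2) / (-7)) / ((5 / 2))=-1 / 105 + 187 *sqrt(6) / 1440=0.31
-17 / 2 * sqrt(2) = -17 * sqrt(2) / 2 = -12.02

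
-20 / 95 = -4 / 19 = -0.21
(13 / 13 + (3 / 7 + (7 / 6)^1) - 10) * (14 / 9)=-311 / 27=-11.52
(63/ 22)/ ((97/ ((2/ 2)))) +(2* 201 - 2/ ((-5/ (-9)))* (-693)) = 30909171/ 10670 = 2896.83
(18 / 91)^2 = 324 / 8281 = 0.04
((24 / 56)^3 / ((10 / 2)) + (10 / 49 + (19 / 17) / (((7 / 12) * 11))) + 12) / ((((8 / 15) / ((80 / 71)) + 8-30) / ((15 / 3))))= -596222850 / 207111289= -2.88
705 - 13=692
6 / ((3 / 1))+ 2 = 4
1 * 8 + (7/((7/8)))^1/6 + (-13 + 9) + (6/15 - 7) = -1.27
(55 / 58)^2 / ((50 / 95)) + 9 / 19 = 278957 / 127832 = 2.18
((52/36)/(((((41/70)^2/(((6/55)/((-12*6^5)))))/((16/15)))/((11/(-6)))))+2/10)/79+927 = 306718467899/330871230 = 927.00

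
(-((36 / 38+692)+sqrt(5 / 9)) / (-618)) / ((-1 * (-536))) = sqrt(5) / 993744+6583 / 3146856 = 0.00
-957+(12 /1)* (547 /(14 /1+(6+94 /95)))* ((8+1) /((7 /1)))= -3872793 /6979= -554.92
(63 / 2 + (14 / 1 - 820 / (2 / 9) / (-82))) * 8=724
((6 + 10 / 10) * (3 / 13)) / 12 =7 / 52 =0.13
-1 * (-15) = 15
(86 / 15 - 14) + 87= 1181 / 15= 78.73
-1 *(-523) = 523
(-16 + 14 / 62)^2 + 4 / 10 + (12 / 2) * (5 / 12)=2419079 / 9610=251.73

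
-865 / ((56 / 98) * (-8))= 6055 / 32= 189.22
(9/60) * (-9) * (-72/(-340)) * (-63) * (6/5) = 45927/2125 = 21.61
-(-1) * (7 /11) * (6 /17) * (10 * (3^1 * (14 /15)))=1176 /187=6.29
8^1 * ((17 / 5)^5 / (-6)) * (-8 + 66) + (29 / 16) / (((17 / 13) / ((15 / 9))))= -89592765503 / 2550000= -35134.42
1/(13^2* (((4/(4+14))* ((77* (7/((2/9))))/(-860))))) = -860/91091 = -0.01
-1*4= -4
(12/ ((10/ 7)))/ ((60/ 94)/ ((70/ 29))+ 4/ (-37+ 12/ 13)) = 925806/ 16925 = 54.70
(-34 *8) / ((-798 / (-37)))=-5032 / 399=-12.61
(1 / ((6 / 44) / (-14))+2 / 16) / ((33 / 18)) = -2461 / 44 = -55.93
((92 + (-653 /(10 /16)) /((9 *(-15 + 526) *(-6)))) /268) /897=0.00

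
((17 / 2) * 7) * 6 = 357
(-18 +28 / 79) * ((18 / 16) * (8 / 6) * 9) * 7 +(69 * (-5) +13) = -157961 / 79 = -1999.51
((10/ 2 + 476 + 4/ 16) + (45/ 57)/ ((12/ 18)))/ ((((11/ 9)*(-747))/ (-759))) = 2529885/ 6308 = 401.06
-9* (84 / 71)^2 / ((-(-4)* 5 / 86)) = -1365336 / 25205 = -54.17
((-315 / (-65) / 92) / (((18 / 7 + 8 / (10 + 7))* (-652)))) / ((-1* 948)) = 2499 / 89201966464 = 0.00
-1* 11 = -11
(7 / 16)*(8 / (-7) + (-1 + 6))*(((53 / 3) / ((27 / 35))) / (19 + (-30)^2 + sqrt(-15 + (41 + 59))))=1704745 / 40534848 - 1855*sqrt(85) / 40534848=0.04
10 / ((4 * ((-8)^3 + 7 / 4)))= -10 / 2041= -0.00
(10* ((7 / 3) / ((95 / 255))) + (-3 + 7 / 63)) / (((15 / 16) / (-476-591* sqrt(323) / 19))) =-32200832* sqrt(323) / 16245-77805056 / 2565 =-65957.84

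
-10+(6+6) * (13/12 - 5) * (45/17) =-2285/17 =-134.41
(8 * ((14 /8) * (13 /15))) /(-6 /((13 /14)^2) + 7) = 292.93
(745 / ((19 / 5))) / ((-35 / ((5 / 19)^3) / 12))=-1117500 / 912247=-1.22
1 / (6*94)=1 / 564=0.00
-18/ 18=-1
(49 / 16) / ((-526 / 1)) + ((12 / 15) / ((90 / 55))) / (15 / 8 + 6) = 1342301 / 23859360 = 0.06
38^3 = 54872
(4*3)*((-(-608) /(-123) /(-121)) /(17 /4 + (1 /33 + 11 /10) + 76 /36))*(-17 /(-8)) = 930240 /6689683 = 0.14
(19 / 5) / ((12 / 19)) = 6.02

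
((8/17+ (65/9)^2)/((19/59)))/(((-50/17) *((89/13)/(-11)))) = 611454701/6848550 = 89.28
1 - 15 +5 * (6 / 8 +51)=979 / 4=244.75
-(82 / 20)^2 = -1681 / 100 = -16.81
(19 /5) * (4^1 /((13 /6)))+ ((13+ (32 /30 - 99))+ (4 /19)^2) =-5481914 /70395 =-77.87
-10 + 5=-5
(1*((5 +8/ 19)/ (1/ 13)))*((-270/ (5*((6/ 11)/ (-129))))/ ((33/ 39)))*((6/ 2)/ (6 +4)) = 319097.79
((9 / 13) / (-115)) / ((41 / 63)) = -567 / 61295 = -0.01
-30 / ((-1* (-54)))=-5 / 9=-0.56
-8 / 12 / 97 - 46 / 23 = -584 / 291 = -2.01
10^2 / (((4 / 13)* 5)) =65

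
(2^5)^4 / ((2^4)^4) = 16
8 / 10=4 / 5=0.80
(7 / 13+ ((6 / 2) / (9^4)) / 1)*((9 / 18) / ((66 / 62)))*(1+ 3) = 949964 / 938223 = 1.01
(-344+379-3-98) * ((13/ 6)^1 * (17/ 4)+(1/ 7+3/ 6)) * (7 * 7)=-127435/ 4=-31858.75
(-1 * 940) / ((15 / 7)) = -1316 / 3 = -438.67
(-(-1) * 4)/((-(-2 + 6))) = -1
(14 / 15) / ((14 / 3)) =1 / 5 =0.20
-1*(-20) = 20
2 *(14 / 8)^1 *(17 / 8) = 119 / 16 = 7.44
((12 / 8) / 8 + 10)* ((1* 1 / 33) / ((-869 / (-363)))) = 163 / 1264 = 0.13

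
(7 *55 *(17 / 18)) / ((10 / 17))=22253 / 36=618.14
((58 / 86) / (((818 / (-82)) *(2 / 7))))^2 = 69272329 / 1237210276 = 0.06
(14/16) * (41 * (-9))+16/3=-7621/24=-317.54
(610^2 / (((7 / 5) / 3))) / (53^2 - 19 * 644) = -84.58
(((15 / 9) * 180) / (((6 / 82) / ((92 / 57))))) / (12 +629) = 377200 / 36537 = 10.32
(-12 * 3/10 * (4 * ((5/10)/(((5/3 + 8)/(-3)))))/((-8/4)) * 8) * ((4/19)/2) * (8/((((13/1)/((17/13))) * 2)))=-176256/465595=-0.38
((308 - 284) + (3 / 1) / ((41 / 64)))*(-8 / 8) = -1176 / 41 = -28.68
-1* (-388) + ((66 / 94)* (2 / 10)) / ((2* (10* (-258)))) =388.00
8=8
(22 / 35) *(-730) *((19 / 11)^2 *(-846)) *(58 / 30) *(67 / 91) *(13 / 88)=7219746939 / 29645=243540.12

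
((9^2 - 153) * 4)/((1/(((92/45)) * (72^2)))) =-15261696/5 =-3052339.20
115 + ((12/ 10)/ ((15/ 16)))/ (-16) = 2873/ 25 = 114.92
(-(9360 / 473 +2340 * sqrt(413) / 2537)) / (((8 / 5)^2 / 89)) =-1301625 / 1892 -1301625 * sqrt(413) / 40592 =-1339.62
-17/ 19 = -0.89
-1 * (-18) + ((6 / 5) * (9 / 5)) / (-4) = 17.46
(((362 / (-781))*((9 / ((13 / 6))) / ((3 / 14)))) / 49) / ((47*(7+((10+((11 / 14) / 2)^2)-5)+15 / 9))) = -4378752 / 15512047837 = -0.00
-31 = -31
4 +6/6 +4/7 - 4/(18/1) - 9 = -230/63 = -3.65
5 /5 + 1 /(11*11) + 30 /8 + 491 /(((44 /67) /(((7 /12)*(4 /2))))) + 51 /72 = 106206 /121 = 877.74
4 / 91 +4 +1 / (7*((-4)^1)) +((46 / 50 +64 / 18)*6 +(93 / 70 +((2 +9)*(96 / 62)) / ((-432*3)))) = 245082589 / 7616700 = 32.18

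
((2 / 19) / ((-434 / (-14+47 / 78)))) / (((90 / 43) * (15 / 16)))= 1892 / 1142505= 0.00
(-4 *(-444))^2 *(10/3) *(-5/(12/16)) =-70092800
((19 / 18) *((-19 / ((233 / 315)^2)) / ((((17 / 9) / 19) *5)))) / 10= -27223371 / 3691652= -7.37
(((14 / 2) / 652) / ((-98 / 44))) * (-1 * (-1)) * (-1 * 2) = 11 / 1141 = 0.01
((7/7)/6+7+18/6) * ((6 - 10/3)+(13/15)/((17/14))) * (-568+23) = -2865719/153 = -18730.19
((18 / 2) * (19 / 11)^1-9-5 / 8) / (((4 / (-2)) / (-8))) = 521 / 22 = 23.68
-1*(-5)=5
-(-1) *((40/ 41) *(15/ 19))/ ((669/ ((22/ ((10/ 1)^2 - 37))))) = 4400/ 10944171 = 0.00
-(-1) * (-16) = -16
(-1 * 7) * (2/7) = -2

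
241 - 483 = -242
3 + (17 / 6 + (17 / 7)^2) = 3449 / 294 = 11.73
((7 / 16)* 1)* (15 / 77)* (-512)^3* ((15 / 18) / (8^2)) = -1638400 / 11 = -148945.45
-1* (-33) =33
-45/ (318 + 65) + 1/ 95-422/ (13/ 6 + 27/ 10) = -230601166/ 2656105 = -86.82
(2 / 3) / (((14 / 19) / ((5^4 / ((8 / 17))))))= 201875 / 168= 1201.64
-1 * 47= -47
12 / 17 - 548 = -9304 / 17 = -547.29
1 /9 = 0.11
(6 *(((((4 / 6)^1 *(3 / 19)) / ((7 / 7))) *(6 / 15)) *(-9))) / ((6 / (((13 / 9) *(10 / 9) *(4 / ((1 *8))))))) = -52 / 171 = -0.30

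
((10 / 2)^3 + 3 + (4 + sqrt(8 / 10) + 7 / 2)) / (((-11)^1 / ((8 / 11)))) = -1084 / 121-16 * sqrt(5) / 605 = -9.02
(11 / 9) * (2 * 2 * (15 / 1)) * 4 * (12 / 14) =1760 / 7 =251.43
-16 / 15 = -1.07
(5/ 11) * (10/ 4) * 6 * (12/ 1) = 81.82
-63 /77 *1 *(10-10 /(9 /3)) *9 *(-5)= 2700 /11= 245.45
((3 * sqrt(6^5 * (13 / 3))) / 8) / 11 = 27 * sqrt(26) / 22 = 6.26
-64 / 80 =-4 / 5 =-0.80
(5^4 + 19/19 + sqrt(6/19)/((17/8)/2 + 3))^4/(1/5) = 1260327199675904 * sqrt(114)/19827925 + 989596358583656983696/1288815125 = 768512891538.55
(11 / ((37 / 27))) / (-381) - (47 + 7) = -54.02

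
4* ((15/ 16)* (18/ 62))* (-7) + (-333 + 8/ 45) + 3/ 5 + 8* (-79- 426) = -4887905/ 1116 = -4379.84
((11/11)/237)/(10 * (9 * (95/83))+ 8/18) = 249/6105278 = 0.00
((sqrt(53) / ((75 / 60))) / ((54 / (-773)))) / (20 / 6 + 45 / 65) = -20098 * sqrt(53) / 7065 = -20.71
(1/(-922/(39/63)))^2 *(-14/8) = -169/214221168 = -0.00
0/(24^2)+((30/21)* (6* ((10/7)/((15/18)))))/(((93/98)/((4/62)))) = 960/961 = 1.00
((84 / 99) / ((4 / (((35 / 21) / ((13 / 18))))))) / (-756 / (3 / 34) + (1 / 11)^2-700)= -770 / 14578551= -0.00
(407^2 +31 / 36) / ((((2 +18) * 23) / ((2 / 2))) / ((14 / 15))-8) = 41743765 / 122184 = 341.65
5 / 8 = 0.62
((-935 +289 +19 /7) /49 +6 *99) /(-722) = -199239 /247646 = -0.80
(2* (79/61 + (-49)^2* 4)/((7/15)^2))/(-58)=-131832675/86681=-1520.89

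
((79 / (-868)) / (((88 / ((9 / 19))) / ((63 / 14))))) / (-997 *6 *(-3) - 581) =-6399 / 50403510080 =-0.00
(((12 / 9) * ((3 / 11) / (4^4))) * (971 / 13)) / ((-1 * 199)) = -971 / 1821248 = -0.00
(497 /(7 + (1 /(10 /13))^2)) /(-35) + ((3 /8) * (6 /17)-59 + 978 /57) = -48664181 /1122748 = -43.34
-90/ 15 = -6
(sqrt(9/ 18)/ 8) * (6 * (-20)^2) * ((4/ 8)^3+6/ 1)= 3675 * sqrt(2)/ 4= 1299.31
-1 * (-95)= 95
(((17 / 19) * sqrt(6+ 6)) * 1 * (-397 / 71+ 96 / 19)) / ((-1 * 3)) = 24718 * sqrt(3) / 76893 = 0.56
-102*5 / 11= -510 / 11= -46.36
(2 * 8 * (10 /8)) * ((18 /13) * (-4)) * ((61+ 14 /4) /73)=-92880 /949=-97.87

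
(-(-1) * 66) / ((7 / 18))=1188 / 7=169.71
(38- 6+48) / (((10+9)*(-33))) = -80 / 627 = -0.13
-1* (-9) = 9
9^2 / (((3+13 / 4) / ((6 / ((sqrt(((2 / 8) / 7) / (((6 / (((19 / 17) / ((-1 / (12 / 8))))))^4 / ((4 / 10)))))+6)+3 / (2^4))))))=3600602337024 / 286505610745 - 3245049216 * sqrt(70) / 1432528053725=12.55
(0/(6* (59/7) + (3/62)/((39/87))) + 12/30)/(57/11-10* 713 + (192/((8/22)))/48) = -11/195630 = -0.00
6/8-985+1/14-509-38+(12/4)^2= -42621/28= -1522.18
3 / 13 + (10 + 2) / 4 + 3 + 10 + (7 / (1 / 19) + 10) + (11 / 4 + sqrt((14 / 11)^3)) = 14 * sqrt(154) / 121 + 8423 / 52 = 163.42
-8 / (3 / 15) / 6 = -20 / 3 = -6.67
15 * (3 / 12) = 15 / 4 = 3.75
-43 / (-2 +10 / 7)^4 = -103243 / 256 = -403.29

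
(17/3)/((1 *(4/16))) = 68/3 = 22.67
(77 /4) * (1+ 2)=231 /4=57.75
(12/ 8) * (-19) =-57/ 2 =-28.50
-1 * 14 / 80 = -7 / 40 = -0.18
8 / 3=2.67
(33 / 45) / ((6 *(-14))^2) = 0.00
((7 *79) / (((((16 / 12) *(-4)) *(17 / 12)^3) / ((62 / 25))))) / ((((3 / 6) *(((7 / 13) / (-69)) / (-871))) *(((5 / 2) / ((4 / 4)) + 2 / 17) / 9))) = -44635138820064 / 643025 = -69414313.32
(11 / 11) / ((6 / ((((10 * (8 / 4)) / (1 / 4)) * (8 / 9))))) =320 / 27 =11.85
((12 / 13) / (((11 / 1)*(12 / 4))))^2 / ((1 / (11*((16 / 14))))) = 128 / 13013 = 0.01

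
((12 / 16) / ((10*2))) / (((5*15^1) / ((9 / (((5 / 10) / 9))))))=81 / 1000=0.08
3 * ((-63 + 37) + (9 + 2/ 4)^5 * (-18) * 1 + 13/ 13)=-66855873/ 16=-4178492.06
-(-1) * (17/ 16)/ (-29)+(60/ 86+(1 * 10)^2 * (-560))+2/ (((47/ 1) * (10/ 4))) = -262565140777/ 4688720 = -55999.32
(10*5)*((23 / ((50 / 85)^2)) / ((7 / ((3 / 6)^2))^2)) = 6647 / 1568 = 4.24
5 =5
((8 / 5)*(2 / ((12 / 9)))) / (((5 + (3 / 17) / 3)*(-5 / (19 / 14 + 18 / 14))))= -1887 / 7525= -0.25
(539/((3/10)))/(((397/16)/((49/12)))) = 295.67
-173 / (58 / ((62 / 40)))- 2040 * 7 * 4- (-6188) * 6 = -23196083 / 1160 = -19996.62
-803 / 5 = -160.60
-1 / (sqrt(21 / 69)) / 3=-sqrt(161) / 21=-0.60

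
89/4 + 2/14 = 22.39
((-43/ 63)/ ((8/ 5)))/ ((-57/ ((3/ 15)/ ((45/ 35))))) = 43/ 36936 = 0.00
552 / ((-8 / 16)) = -1104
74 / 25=2.96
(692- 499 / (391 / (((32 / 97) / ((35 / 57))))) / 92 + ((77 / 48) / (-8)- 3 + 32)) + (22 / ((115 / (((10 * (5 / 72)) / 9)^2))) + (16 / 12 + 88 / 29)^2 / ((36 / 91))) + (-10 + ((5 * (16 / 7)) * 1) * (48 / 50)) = 3320740471294723135 / 4312711142764416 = 769.99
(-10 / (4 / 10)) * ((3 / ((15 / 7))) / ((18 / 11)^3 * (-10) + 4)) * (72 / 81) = 93170 / 119241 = 0.78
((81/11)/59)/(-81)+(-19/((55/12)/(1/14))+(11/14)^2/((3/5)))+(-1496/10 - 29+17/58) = -1965184745/11066748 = -177.58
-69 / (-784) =69 / 784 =0.09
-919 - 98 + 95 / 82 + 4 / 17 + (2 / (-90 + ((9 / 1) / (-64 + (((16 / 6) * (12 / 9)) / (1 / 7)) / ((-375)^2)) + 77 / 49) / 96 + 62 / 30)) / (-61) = -688810153033462461375 / 678225897777801578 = -1015.61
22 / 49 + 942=46180 / 49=942.45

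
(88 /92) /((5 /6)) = 132 /115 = 1.15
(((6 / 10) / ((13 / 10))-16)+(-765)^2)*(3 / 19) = 22823169 / 247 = 92401.49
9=9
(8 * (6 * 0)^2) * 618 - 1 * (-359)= 359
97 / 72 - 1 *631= -45335 / 72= -629.65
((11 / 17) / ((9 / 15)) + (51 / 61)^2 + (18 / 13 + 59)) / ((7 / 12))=613420852 / 5756387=106.56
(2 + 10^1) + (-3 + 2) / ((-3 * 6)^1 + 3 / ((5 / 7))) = 833 / 69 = 12.07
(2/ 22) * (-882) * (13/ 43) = -11466/ 473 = -24.24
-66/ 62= -33/ 31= -1.06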